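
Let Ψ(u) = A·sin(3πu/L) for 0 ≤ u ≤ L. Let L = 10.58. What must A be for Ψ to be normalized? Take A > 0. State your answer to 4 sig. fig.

Normalization requires ∫|Ψ|² du = 1, integrated from 0 to L.
The integral (without the A² prefactor) comes out to L/2.
So A² = (L/2)^(−1).
Substituting L = 10.58 gives A² = 0.18904, so A = 0.43478.

A ≈ 0.4348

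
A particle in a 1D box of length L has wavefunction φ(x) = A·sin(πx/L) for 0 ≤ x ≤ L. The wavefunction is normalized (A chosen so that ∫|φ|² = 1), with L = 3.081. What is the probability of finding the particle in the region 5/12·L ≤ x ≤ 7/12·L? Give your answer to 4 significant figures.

|φ|² is the probability density, so P = ∫_{5/12·L}^{7/12·L} |φ|² dx.
With A² fixed by ∫|φ|² = 1, i.e. A² = (L/2)^(−1), substitute and integrate.
Let u = x/L; then A² and the length scale cancel, so P = ∫_{5/12}^{7/12} sin(π·u)^2 du ÷ ∫_{0}^{1} sin(π·u)^2 du.
With ∫ sin(π·u)^2 du = u/2 - sin(2·π·u)/(4·π) + C, the region integral is 1/(4·π) + 1/12 and the full one is 1/2.
The result is P = (3 + π)/(6·π).

P ≈ 0.3258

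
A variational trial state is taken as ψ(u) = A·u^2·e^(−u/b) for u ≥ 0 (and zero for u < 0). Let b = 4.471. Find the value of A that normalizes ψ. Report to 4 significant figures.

A ≈ 0.02732

Normalization requires ∫|ψ|² du = 1, integrated from 0 to ∞.
Recall ∫₀^∞ u^m e^(−u/β) du = m!·β^(m+1), ∫|ψ|² du = A²·(3·b^5/4).
Plugging in b = 4.471 yields A = 0.027319.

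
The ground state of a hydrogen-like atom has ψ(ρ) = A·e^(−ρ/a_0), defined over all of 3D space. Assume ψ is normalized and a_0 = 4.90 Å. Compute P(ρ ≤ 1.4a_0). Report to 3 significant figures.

P = ∫ |ψ|² 4πρ² dρ over ρ ≤ 1.4a_0.
Normalization gives A² = 1/(π·a_0^3).
Let u = ρ/a_0; then A², 4π and the length scale all cancel, so P = ∫_{0}^{1.4} u^2·e^(-2·u) du ÷ ∫_{0}^{∞} u^2·e^(-2·u) du.
Using ∫ u^2·e^(-2·u) du = -(2·u^2 + 2·u + 1)·e^(-2·u)/4, the numerator is 1/4 - 193·e^(-14/5)/100 and the denominator is 1/4.
The region integral divided by the full integral gives P = 0.5305.

P ≈ 0.531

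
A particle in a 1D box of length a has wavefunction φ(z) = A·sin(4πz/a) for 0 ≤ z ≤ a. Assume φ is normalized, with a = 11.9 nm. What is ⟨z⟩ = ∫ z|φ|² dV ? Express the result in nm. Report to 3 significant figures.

⟨z⟩ ≈ 5.95 nm

The expectation value is the |φ|²-weighted average of z: ∫ z|φ|² dz.
Using sin²θ = (1 − cos 2θ)/2, since the A² factors cancel between numerator and denominator, ⟨z⟩ = a/2.
With a = 11.9, ⟨z⟩ = 5.950.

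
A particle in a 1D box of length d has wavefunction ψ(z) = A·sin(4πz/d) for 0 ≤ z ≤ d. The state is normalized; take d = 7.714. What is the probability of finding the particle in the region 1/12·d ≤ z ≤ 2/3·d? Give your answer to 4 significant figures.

P ≈ 0.6522

P = ∫_{1/12·d}^{2/3·d} |ψ(z)|² dz.
Since A² = 1/(d/2), this is the region integral divided by the full normalization integral.
In terms of u = z/d (A² and the length scale cancel between numerator and denominator), P = [∫_{1/12}^{2/3} sin(4·π·u)^2 du] / [∫_{0}^{1} sin(4·π·u)^2 du].
Using ∫ sin(4·π·u)^2 du = u/2 - sin(4·π·u)·cos(4·π·u)/(8·π), the numerator is √(3)/(16·π) + 7/24 and the denominator is 1/2.
The result is P = √(3)/(8·π) + 7/12.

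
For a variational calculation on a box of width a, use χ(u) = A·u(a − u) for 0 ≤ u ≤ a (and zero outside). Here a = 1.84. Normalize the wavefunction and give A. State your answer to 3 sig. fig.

A ≈ 1.19

The normalization condition is ∫|χ|² du = 1 from 0 to a.
With χ = A·u(a − u), the integral evaluates to A²·[a^5/30].
Hence A² = 1/[a^5/30].
Plugging in a = 1.84 yields A = 1.193.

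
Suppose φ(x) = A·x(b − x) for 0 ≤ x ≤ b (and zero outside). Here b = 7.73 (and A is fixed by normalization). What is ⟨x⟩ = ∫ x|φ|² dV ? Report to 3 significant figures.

⟨x⟩ ≈ 3.87

By definition ⟨x⟩ = ∫ x |φ(x)|² dx.
Expanding the polynomial and integrating term by term, since the A² factors cancel between numerator and denominator, ⟨x⟩ = b/2.
With b = 7.73, ⟨x⟩ = 3.865.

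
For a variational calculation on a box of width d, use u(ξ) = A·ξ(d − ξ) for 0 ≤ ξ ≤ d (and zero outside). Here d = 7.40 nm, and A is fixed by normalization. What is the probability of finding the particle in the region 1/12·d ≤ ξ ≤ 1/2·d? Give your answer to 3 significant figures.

|u|² is the probability density, so P = ∫_{1/12·d}^{1/2·d} |u|² dξ.
With A² fixed by ∫|u|² = 1, i.e. A² = (d^5/30)^(−1), substitute and integrate.
In terms of t = ξ/d (A² and the length scale cancel between numerator and denominator), P = [∫_{1/12}^{1/2} t^2·(1 - t)^2 dt] / [∫_{0}^{1} t^2·(1 - t)^2 dt].
With ∫ t^2·(1 - t)^2 dt = t^3·(6·t^2 - 15·t + 10)/30 + C, the region integral is ≈ 0.016497 and the full one is 1/30.
Taking the ratio, P = 0.4949.

P ≈ 0.495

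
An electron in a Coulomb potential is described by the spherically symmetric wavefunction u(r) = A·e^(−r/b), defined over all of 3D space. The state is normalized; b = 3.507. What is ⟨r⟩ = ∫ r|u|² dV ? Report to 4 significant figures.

⟨r⟩ ≈ 5.261

The expectation value is the |u|²-weighted average of r: ∫ r|u|² 4πr² dr.
With ∫₀^∞ r^3 e^(−αr) dr = 3!/α^4, evaluating both integrals, ⟨r⟩ = 3·b/2.
With b = 3.507, ⟨r⟩ = 5.2605.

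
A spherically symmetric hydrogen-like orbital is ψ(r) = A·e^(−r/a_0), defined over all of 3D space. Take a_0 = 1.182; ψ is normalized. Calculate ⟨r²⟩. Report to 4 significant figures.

The expectation value is the |ψ|²-weighted average of r^2: ∫ r^2|ψ|² 4πr² dr.
With ∫₀^∞ r^4 e^(−αr) dr = 4!/α^5, since the A² factors cancel between numerator and denominator, ⟨r²⟩ = 3·a_0^2.
With a_0 = 1.182, ⟨r^2⟩ = 4.1914.

⟨r^2⟩ ≈ 4.191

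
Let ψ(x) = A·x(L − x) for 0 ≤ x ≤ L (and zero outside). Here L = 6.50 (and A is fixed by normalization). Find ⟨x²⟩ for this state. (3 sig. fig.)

The expectation value is the |ψ|²-weighted average of x^2: ∫ x^2|ψ|² dx.
Evaluating both integrals, ⟨x²⟩ = 2·L^2/7.
With L = 6.50, ⟨x^2⟩ = 12.07.

⟨x^2⟩ ≈ 12.1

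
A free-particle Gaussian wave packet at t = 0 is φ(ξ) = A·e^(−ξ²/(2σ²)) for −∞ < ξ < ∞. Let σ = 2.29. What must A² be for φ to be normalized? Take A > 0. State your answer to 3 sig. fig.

A^2 ≈ 0.246

The normalization condition is ∫|φ|² dξ = 1 from −∞ to ∞.
With ∫_{−∞}^{∞} ξ^(2m) e^(−αξ²) dξ = (2m−1)!!·√π / (2^m α^(m+1/2)), with φ = A·e^(−ξ²/(2σ²)), the integral evaluates to A²·[√(π)·σ].
Hence A² = 1/[√(π)·σ].
Substituting σ = 2.29 gives A² = 0.2464, so A = 0.4964.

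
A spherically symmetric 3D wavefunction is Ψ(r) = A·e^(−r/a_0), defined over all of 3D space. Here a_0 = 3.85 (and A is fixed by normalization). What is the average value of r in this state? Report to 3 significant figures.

⟨r⟩ ≈ 5.78

⟨r⟩ = ∫ r |Ψ|² 4πr² dr over the full domain.
Using ∫₀^∞ rⁿ e^(−αr) dr = n!/αⁿ⁺¹, the ratio of the moment integral to the normalization integral gives ⟨r⟩ = 3·a_0/2.
With a_0 = 3.85, ⟨r⟩ = 5.775.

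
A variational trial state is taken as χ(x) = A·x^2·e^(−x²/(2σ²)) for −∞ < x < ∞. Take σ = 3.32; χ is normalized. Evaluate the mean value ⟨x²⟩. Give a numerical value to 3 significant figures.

⟨x^2⟩ ≈ 27.6

⟨x²⟩ = ∫ x^2 |χ|² dx over the full domain.
Using the Gaussian integral ∫_{−∞}^{∞} e^(−αx²) dx = √(π/α), since the A² factors cancel between numerator and denominator, ⟨x²⟩ = 5·σ^2/2.
With σ = 3.32, ⟨x^2⟩ = 27.56.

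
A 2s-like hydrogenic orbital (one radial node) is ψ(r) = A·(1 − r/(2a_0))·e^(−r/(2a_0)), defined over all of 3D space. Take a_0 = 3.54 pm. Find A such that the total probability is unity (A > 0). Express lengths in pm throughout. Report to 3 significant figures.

A ≈ 0.0299 pm^(-3/2)

Require ∫ |ψ|² 4πr² dr = 1 over the whole domain.
The angular integral contributes 4π, leaving ∫₀^∞ r²|ψ|² dr.
With ∫₀^∞ r^4 e^(−αr) dr = 4!/α^5, ∫|ψ|² 4πr² dr = A²·(8·π·a_0^3).
Substituting a_0 = 3.54 gives A² = 0.0008969, so A = 0.02995.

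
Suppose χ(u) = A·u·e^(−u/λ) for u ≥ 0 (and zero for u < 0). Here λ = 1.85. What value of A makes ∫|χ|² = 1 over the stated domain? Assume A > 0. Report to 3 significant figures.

Normalization requires ∫|χ|² du = 1, integrated from 0 to ∞.
The integral (without the A² prefactor) comes out to λ^3/4.
Hence A² = 1/[λ^3/4].
Plugging in λ = 1.85 yields A = 0.7948.

A ≈ 0.795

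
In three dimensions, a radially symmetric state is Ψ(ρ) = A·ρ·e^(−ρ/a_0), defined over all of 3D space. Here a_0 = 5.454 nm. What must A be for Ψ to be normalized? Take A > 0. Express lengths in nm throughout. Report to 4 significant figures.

We need A² ∫|f|² 4πρ² dρ = 1, taking the integral from 0 to ∞.
In 3D with spherical symmetry the volume element is 4πρ² dρ.
Recall ∫₀^∞ ρ^m e^(−ρ/β) dρ = m!·β^(m+1), the integral (without the A² prefactor) comes out to 3·π·a_0^5.
Hence A² = 1/[3·π·a_0^5].
With a_0 = 5.454: A² = 0.000021986 and A = 0.0046890.

A ≈ 0.004689 nm^(-5/2)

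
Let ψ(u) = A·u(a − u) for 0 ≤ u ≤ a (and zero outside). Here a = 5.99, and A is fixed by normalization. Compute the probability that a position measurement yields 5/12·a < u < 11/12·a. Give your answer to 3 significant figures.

P ≈ 0.648

The probability is P = ∫ |ψ|² du over [5/12·a, 11/12·a].
Since A² = 1/(a^5/30), this is the region integral divided by the full normalization integral.
Let t = u/a; then A² and the length scale cancel, so P = ∫_{5/12}^{11/12} t^2·(1 - t)^2 dt ÷ ∫_{0}^{1} t^2·(1 - t)^2 dt.
An antiderivative of t^2·(1 - t)^2 is t^3·(6·t^2 - 15·t + 10)/30; evaluating from 5/12 to 11/12 gives ≈ 0.021610, while the full integral is 1/30.
Taking the ratio, P = 4481/6912.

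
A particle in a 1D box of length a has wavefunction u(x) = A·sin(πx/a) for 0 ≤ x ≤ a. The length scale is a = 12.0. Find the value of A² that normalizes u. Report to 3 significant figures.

A^2 ≈ 0.167

The normalization condition is ∫|u|² dx = 1 from 0 to a.
The integral (without the A² prefactor) comes out to a/2.
Hence A² = 1/[a/2].
Substituting a = 12.0 gives A² = 0.1667, so A = 0.4082.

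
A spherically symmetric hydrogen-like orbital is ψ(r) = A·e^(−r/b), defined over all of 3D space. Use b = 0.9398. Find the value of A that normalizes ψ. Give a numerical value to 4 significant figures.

A ≈ 0.6193

We need A² ∫|f|² 4πr² dr = 1, taking the integral from 0 to ∞.
In 3D with spherical symmetry the volume element is 4πr² dr.
The integral (without the A² prefactor) comes out to π·b^3.
Hence A² = 1/[π·b^3].
Plugging in b = 0.9398 yields A = 0.61926.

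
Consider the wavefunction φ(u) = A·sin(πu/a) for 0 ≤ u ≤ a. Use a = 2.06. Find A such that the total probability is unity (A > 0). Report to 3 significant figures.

A ≈ 0.985

Normalization requires ∫|φ|² du = 1, integrated from 0 to a.
Carrying out the integral gives A² · a/2.
Hence A² = 1/[a/2].
Plugging in a = 2.06 yields A = 0.9853.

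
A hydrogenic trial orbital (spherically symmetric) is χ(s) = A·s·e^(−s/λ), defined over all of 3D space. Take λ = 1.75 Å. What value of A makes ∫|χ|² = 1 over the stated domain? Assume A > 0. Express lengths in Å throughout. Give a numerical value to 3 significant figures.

A ≈ 0.0804 Å^(-5/2)

The normalization condition is ∫|χ|² 4πs² ds = 1 from 0 to ∞.
Using ∫₀^∞ sⁿ e^(−αs) ds = n!/αⁿ⁺¹, carrying out the integral gives A² · 3·π·λ^5.
Plugging in λ = 1.75 yields A = 0.08040.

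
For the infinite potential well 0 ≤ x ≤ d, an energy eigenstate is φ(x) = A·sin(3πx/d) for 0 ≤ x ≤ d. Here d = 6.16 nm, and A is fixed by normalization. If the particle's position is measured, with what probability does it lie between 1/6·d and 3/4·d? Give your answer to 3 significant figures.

P = ∫_{1/6·d}^{3/4·d} |φ(x)|² dx.
With A² fixed by ∫|φ|² = 1, i.e. A² = (d/2)^(−1), substitute and integrate.
Let u = x/d; then A² and the length scale cancel, so P = ∫_{1/6}^{3/4} sin(3·π·u)^2 du ÷ ∫_{0}^{1} sin(3·π·u)^2 du.
An antiderivative of sin(3·π·u)^2 is u/2 - sin(6·π·u)/(12·π); evaluating from 1/6 to 3/4 gives 7/24 - 1/(12·π), while the full integral is 1/2.
Evaluating gives P = (-2 + 7·π)/(12·π).

P ≈ 0.530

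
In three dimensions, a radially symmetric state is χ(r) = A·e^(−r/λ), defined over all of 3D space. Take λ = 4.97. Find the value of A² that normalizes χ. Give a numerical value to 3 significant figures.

We need A² ∫|f|² 4πr² dr = 1, taking the integral from 0 to ∞.
Recall ∫₀^∞ r^m e^(−r/β) dr = m!·β^(m+1), ∫|χ|² 4πr² dr = A²·(π·λ^3).
Hence A² = 1/[π·λ^3].
Substituting λ = 4.97 gives A² = 0.002593, so A = 0.05092.

A^2 ≈ 0.00259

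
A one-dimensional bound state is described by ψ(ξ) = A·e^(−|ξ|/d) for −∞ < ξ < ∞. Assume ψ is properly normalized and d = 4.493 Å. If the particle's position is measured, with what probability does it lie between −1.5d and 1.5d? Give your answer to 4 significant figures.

|ψ|² is the probability density, so P = ∫_{−1.5d}^{1.5d} |ψ|² dξ.
The normalization integral ∫|ψ|²dξ over the whole domain equals d·A², and A² cancels in the ratio.
By symmetry take twice the ξ ≥ 0 contribution in numerator and denominator; the 2's cancel. In terms of u = ξ/d (A² and the length scale cancel between numerator and denominator), P = [∫_{0}^{1.5} e^(-2·u) du] / [∫_{0}^{∞} e^(-2·u) du].
Using ∫ e^(-2·u) du = -e^(-2·u)/2, the numerator is 1/2 - e^(-3)/2 and the denominator is 1/2.
The result is P = 0.95021.

P ≈ 0.9502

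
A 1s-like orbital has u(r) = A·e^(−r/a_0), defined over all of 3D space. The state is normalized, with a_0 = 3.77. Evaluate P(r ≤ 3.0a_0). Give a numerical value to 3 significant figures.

P ≈ 0.938

Integrate the radial probability density 4πr²|u|² over r ≤ 3.0a_0.
A² is fixed by ∫₀^∞ 4πr²|u|² dr = 1, i.e. A² = (π·a_0^3)^(−1).
Substituting t = r/a_0, A², 4π and the length scale all cancel in the ratio: P = ∫_{0}^{3.0} t^2·e^(-2·t) dt / ∫_{0}^{∞} t^2·e^(-2·t) dt.
With ∫ t^2·e^(-2·t) dt = -(2·t^2 + 2·t + 1)·e^(-2·t)/4 + C, the region integral is 1/4 - 25·e^(-6)/4 and the full one is 1/4.
Taking the ratio yields P = 0.9380.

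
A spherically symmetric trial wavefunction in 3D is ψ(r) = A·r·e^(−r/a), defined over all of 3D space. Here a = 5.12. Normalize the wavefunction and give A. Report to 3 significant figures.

A ≈ 0.00549

The normalization condition is ∫|ψ|² 4πr² dr = 1 from 0 to ∞.
The angular integral contributes 4π, leaving ∫₀^∞ r²|ψ|² dr.
Using ∫₀^∞ rⁿ e^(−αr) dr = n!/αⁿ⁺¹, with ψ = A·r·e^(−r/a), the integral evaluates to A²·[3·π·a^5].
Setting this equal to 1 gives A² = 1/(3·π·a^5).
Plugging in a = 5.12 yields A = 0.005491.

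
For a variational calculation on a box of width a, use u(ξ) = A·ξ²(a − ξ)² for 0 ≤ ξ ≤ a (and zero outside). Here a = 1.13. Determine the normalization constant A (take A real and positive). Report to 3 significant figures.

The normalization condition is ∫|u|² dξ = 1 from 0 to a.
Carrying out the integral gives A² · a^9/630.
Setting this equal to 1 gives A² = 1/(a^9/630).
Substituting a = 1.13 gives A² = 209.7, so A = 14.48.

A ≈ 14.5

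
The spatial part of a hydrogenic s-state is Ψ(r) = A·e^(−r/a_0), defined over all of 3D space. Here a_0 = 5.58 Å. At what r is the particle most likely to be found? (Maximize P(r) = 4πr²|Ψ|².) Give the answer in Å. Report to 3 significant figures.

r ≈ 5.58 Å

Differentiate P(r) = 4πr²|Ψ|² with respect to r and set to zero.
Solving yields r = a_0.
With a_0 = 5.58, the most probable radial distance is 5.580 Å.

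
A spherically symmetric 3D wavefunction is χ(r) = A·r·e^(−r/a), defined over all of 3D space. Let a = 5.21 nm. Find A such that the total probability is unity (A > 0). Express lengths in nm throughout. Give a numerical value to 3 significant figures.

We need A² ∫|f|² 4πr² dr = 1, taking the integral from 0 to ∞.
In 3D with spherical symmetry the volume element is 4πr² dr.
The integral (without the A² prefactor) comes out to 3·π·a^5.
Setting this equal to 1 gives A² = 1/(3·π·a^5).
Plugging in a = 5.21 yields A = 0.005257.

A ≈ 0.00526 nm^(-5/2)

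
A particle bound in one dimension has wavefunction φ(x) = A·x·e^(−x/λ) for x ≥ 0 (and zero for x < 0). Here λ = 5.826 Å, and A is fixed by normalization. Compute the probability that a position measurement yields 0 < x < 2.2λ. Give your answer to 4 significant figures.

P ≈ 0.8149

P = ∫_{0}^{2.2λ} |φ(x)|² dx.
Since A² = 1/(λ^3/4), this is the region integral divided by the full normalization integral.
Let u = x/λ; then A² and the length scale cancel, so P = ∫_{0}^{2.2} u^2·e^(-2·u) du ÷ ∫_{0}^{∞} u^2·e^(-2·u) du.
An antiderivative of u^2·e^(-2·u) is -(2·u^2 + 2·u + 1)·e^(-2·u)/4; evaluating from 0 to 2.2 gives 1/4 - 377·e^(-22/5)/100, while the full integral is 1/4.
Taking the ratio, P = 0.81486.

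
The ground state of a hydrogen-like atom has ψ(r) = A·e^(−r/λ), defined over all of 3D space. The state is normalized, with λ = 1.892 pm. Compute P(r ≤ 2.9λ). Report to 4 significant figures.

P ≈ 0.9285

P = ∫ |ψ|² 4πr² dr over r ≤ 2.9λ.
Normalization gives A² = 1/(π·λ^3).
In terms of u = r/λ (A², 4π and the length scale all cancel between numerator and denominator), P = [∫_{0}^{2.9} u^2·e^(-2·u) du] / [∫_{0}^{∞} u^2·e^(-2·u) du].
An antiderivative of u^2·e^(-2·u) is -(2·u^2 + 2·u + 1)·e^(-2·u)/4; evaluating from 0 to 2.9 gives 1/4 - 1181·e^(-29/5)/200, while the full integral is 1/4.
Taking the ratio yields P = 0.92849.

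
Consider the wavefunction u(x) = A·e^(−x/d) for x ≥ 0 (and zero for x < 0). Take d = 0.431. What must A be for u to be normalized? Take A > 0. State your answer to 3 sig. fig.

A ≈ 2.15

We need A² ∫|f|² dx = 1, taking the integral from 0 to ∞.
Using ∫₀^∞ xⁿ e^(−αx) dx = n!/αⁿ⁺¹, with u = A·e^(−x/d), the integral evaluates to A²·[d/2].
Hence A² = 1/[d/2].
Plugging in d = 0.431 yields A = 2.154.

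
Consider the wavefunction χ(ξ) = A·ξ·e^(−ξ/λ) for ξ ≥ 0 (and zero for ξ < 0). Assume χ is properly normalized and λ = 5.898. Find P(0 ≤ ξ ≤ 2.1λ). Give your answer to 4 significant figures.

P = ∫_{0}^{2.1λ} |χ(ξ)|² dξ.
Since A² = 1/(λ^3/4), this is the region integral divided by the full normalization integral.
Let u = ξ/λ; then A² and the length scale cancel, so P = ∫_{0}^{2.1} u^2·e^(-2·u) du ÷ ∫_{0}^{∞} u^2·e^(-2·u) du.
An antiderivative of u^2·e^(-2·u) is -(2·u^2 + 2·u + 1)·e^(-2·u)/4; evaluating from 0 to 2.1 gives 1/4 - 701·e^(-21/5)/200, while the full integral is 1/4.
The result is P = 0.78976.

P ≈ 0.7898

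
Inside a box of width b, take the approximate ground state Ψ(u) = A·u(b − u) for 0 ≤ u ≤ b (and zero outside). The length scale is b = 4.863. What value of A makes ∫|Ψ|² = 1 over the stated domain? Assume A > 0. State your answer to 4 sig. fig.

A ≈ 0.1050

Normalization requires ∫|Ψ|² du = 1, integrated from 0 to b.
With Ψ = A·u(b − u), the integral evaluates to A²·[b^5/30].
Hence A² = 1/[b^5/30].
With b = 4.863: A² = 0.011031 and A = 0.10503.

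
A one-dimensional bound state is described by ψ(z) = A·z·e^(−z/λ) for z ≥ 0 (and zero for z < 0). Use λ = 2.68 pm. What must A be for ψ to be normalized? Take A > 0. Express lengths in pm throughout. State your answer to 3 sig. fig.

The normalization condition is ∫|ψ|² dz = 1 from 0 to ∞.
Using ∫₀^∞ zⁿ e^(−αz) dz = n!/αⁿ⁺¹, with ψ = A·z·e^(−z/λ), the integral evaluates to A²·[λ^3/4].
With λ = 2.68: A² = 0.2078 and A = 0.4559.

A ≈ 0.456 pm^(-3/2)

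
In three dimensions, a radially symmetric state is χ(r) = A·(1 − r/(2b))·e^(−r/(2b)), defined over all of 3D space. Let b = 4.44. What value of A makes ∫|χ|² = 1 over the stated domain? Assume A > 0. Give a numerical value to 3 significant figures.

We need A² ∫|f|² 4πr² dr = 1, taking the integral from 0 to ∞.
∫|χ|² 4πr² dr = A²·(8·π·b^3).
So A² = (8·π·b^3)^(−1).
Substituting b = 4.44 gives A² = 0.0004546, so A = 0.02132.

A ≈ 0.0213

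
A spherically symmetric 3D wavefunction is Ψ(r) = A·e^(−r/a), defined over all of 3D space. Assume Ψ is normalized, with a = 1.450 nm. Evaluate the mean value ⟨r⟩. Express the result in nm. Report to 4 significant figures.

⟨r⟩ ≈ 2.175 nm

⟨r⟩ = ∫ r |Ψ|² 4πr² dr over the full domain.
Using ∫₀^∞ rⁿ e^(−αr) dr = n!/αⁿ⁺¹, the ratio of the moment integral to the normalization integral gives ⟨r⟩ = 3·a/2.
With a = 1.450, ⟨r⟩ = 2.1750.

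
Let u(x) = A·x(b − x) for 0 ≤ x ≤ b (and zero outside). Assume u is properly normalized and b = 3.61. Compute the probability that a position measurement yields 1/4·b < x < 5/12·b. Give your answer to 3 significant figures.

P ≈ 0.243

|u|² is the probability density, so P = ∫_{1/4·b}^{5/12·b} |u|² dx.
The normalization integral ∫|u|²dx over the whole domain equals b^5/30·A², and A² cancels in the ratio.
In terms of t = x/b (A² and the length scale cancel between numerator and denominator), P = [∫_{1/4}^{5/12} t^2·(1 - t)^2 dt] / [∫_{0}^{1} t^2·(1 - t)^2 dt].
With ∫ t^2·(1 - t)^2 dt = t^3·(6·t^2 - 15·t + 10)/30 + C, the region integral is ≈ 0.0081035 and the full one is 1/30.
This works out to P = 0.2431.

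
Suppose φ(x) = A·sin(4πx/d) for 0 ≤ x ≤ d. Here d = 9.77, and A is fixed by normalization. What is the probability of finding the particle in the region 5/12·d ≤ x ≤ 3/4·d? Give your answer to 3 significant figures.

The probability is P = ∫ |φ|² dx over [5/12·d, 3/4·d].
Since A² = 1/(d/2), this is the region integral divided by the full normalization integral.
Substituting u = x/d, A² and the length scale cancel in the ratio: P = ∫_{5/12}^{3/4} sin(4·π·u)^2 du / ∫_{0}^{1} sin(4·π·u)^2 du.
An antiderivative of sin(4·π·u)^2 is u/2 - sin(4·π·u)·cos(4·π·u)/(8·π); evaluating from 5/12 to 3/4 gives -√(3)/(32·π) + 1/6, while the full integral is 1/2.
Taking the ratio, P = (-√(3)/16 + π/3)/π.

P ≈ 0.299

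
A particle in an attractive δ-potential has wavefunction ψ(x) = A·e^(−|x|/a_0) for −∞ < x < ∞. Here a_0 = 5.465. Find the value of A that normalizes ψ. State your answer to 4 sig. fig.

A ≈ 0.4278

Normalization requires ∫|ψ|² dx = 1, integrated from −∞ to ∞.
With ∫₀^∞ x^0 e^(−αx) dx = 0!/α^1, with ψ = A·e^(−|x|/a_0), the integral evaluates to A²·[a_0].
Setting this equal to 1 gives A² = 1/(a_0).
With a_0 = 5.465: A² = 0.18298 and A = 0.42776.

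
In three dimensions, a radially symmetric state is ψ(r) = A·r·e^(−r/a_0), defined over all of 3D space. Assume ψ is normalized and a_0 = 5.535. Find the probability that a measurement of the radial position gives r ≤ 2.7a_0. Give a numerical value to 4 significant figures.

Integrate the radial probability density 4πr²|ψ|² over r ≤ 2.7a_0.
The full normalization integral is A²·[3·π·a_0^5] = 1, fixing A².
Substituting u = r/a_0, A², 4π and the length scale all cancel in the ratio: P = ∫_{0}^{2.7} u^4·e^(-2·u) du / ∫_{0}^{∞} u^4·e^(-2·u) du.
With ∫ u^4·e^(-2·u) du = -(u^4/2 + u^3 + 3·u^2/2 + 3·u/2 + 3/4)·e^(-2·u) + C, the region integral is ≈ 0.470017 and the full one is 3/4.
This evaluates to P = 0.62669.

P ≈ 0.6267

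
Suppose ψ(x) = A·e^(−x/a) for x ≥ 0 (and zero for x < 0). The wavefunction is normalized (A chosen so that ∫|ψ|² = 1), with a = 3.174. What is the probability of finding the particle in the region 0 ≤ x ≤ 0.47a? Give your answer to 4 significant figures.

P = ∫_{0}^{0.47a} |ψ(x)|² dx.
With A² fixed by ∫|ψ|² = 1, i.e. A² = (a/2)^(−1), substitute and integrate.
Substituting u = x/a, A² and the length scale cancel in the ratio: P = ∫_{0}^{0.47} e^(-2·u) du / ∫_{0}^{∞} e^(-2·u) du.
Using ∫ e^(-2·u) du = -e^(-2·u)/2, the numerator is 1/2 - e^(-47/50)/2 and the denominator is 1/2.
The result is P = 0.60937.

P ≈ 0.6094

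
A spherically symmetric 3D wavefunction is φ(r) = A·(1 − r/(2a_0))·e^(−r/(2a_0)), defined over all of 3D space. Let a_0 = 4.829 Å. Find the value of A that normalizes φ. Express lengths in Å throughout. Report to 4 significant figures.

A ≈ 0.01880 Å^(-3/2)

Require ∫ |φ|² 4πr² dr = 1 over the whole domain.
In 3D with spherical symmetry the volume element is 4πr² dr.
Recall ∫₀^∞ r^m e^(−r/β) dr = m!·β^(m+1), carrying out the integral gives A² · 8·π·a_0^3.
Setting this equal to 1 gives A² = 1/(8·π·a_0^3).
With a_0 = 4.829: A² = 0.00035334 and A = 0.018797.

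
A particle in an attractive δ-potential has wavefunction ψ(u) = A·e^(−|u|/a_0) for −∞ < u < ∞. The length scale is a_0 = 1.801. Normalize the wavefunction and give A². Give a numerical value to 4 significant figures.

Require ∫ |ψ|² du = 1 over the whole domain.
Recall ∫₀^∞ u^m e^(−u/β) du = m!·β^(m+1), with ψ = A·e^(−|u|/a_0), the integral evaluates to A²·[a_0].
Hence A² = 1/[a_0].
With a_0 = 1.801: A² = 0.55525 and A = 0.74515.

A^2 ≈ 0.5552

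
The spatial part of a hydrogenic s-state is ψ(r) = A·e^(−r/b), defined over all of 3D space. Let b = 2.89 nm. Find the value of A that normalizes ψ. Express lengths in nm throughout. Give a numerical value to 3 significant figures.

Require ∫ |ψ|² 4πr² dr = 1 over the whole domain.
In 3D with spherical symmetry the volume element is 4πr² dr.
With ∫₀^∞ r^2 e^(−αr) dr = 2!/α^3, ∫|ψ|² 4πr² dr = A²·(π·b^3).
Hence A² = 1/[π·b^3].
With b = 2.89: A² = 0.01319 and A = 0.1148.

A ≈ 0.115 nm^(-3/2)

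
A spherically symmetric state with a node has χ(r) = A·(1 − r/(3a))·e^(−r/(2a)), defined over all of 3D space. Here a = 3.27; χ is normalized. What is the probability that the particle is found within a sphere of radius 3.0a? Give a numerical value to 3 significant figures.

P ≈ 0.353

P = ∫ |χ|² 4πr² dr over r ≤ 3.0a.
The full normalization integral is A²·[8·π·a^3/3] = 1, fixing A².
Substituting u = r/a, A², 4π and the length scale all cancel in the ratio: P = ∫_{0}^{3.0} u^2·(1 - u/3)^2·e^(-u) du / ∫_{0}^{∞} u^2·(1 - u/3)^2·e^(-u) du.
Using ∫ u^2·(1 - u/3)^2·e^(-u) du = (-u^4 + 2·u^3 - 3·u^2 - 6·u - 6)·e^(-u)/9, the numerator is 2/3 - 26·e^(-3)/3 and the denominator is 2/3.
This evaluates to P = 0.3528.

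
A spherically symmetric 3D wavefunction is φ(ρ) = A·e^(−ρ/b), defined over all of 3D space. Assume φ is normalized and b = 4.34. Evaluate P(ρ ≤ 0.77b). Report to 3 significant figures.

P ≈ 0.201

With dV = 4πρ²dρ, the probability is ∫|φ|² dV over ρ ≤ 0.77b.
Normalization gives A² = 1/(π·b^3).
Substituting u = ρ/b, A², 4π and the length scale all cancel in the ratio: P = ∫_{0}^{0.77} u^2·e^(-2·u) du / ∫_{0}^{∞} u^2·e^(-2·u) du.
Using ∫ u^2·e^(-2·u) du = -(2·u^2 + 2·u + 1)·e^(-2·u)/4, the numerator is ≈ 0.050315 and the denominator is 1/4.
This evaluates to P = 0.2013.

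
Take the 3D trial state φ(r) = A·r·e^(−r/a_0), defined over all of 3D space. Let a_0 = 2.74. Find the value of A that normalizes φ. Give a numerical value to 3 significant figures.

Require ∫ |φ|² 4πr² dr = 1 over the whole domain.
In 3D with spherical symmetry the volume element is 4πr² dr.
Carrying out the integral gives A² · 3·π·a_0^5.
Hence A² = 1/[3·π·a_0^5].
Plugging in a_0 = 2.74 yields A = 0.02621.

A ≈ 0.0262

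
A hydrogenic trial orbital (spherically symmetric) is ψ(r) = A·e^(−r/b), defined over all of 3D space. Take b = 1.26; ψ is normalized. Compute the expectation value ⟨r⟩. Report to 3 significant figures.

⟨r⟩ ≈ 1.89

By definition ⟨r⟩ = ∫ r |ψ(r)|² 4πr² dr.
Evaluating both integrals, ⟨r⟩ = 3·b/2.
Putting b = 1.26 gives 1.890.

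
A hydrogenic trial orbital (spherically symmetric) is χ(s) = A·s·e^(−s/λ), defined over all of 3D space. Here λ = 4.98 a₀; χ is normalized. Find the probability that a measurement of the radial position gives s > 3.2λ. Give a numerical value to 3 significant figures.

With dV = 4πs²ds, the probability is ∫|χ|² dV over s > 3.2λ.
A² is fixed by ∫₀^∞ 4πs²|χ|² ds = 1, i.e. A² = (3·π·λ^5)^(−1).
Substituting u = s/λ, A², 4π and the length scale all cancel in the ratio: P = ∫_{3.2}^{∞} u^4·e^(-2·u) du / ∫_{0}^{∞} u^4·e^(-2·u) du.
With ∫ u^4·e^(-2·u) du = -(u^4/2 + u^3 + 3·u^2/2 + 3·u/2 + 3/4)·e^(-2·u) + C, the region integral is ≈ 0.17630 and the full one is 3/4.
The region integral divided by the full integral gives P = 0.2351.

P ≈ 0.235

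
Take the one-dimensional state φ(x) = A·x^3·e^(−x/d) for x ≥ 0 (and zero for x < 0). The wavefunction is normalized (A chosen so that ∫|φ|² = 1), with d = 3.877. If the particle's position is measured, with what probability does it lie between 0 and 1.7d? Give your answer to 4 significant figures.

P ≈ 0.05785

|φ|² is the probability density, so P = ∫_{0}^{1.7d} |φ|² dx.
Since A² = 1/(45·d^7/8), this is the region integral divided by the full normalization integral.
Let u = x/d; then A² and the length scale cancel, so P = ∫_{0}^{1.7} u^6·e^(-2·u) du ÷ ∫_{0}^{∞} u^6·e^(-2·u) du.
Using ∫ u^6·e^(-2·u) du = -(4·u^6 + 12·u^5 + 30·u^4 + 60·u^3 + 90·u^2 + 90·u + 45)·e^(-2·u)/8, the numerator is ≈ 0.325424 and the denominator is 45/8.
Taking the ratio, P = 0.057853.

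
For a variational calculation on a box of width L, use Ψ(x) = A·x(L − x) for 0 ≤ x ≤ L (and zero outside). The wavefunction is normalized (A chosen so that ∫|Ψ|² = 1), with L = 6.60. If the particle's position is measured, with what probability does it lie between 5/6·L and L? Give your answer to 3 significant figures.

P ≈ 0.0355

P = ∫_{5/6·L}^{L} |Ψ(x)|² dx.
The normalization integral ∫|Ψ|²dx over the whole domain equals L^5/30·A², and A² cancels in the ratio.
Let u = x/L; then A² and the length scale cancel, so P = ∫_{5/6}^{1} u^2·(1 - u)^2 du ÷ ∫_{0}^{1} u^2·(1 - u)^2 du.
An antiderivative of u^2·(1 - u)^2 is u^3·(6·u^2 - 15·u + 10)/30; evaluating from 5/6 to 1 gives ≈ 0.0011831, while the full integral is 1/30.
This works out to P = 23/648.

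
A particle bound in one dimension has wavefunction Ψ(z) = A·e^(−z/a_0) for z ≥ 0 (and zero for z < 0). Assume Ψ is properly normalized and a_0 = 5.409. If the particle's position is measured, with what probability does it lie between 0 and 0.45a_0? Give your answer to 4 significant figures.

P ≈ 0.5934

P = ∫_{0}^{0.45a_0} |Ψ(z)|² dz.
With A² fixed by ∫|Ψ|² = 1, i.e. A² = (a_0/2)^(−1), substitute and integrate.
In terms of u = z/a_0 (A² and the length scale cancel between numerator and denominator), P = [∫_{0}^{0.45} e^(-2·u) du] / [∫_{0}^{∞} e^(-2·u) du].
Using ∫ e^(-2·u) du = -e^(-2·u)/2, the numerator is 1/2 - e^(-9/10)/2 and the denominator is 1/2.
Evaluating gives P = 0.59343.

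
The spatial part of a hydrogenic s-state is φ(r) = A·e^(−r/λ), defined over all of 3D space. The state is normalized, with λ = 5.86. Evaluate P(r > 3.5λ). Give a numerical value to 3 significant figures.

With dV = 4πr²dr, the probability is ∫|φ|² dV over r > 3.5λ.
A² is fixed by ∫₀^∞ 4πr²|φ|² dr = 1, i.e. A² = (π·λ^3)^(−1).
Substituting u = r/λ, A², 4π and the length scale all cancel in the ratio: P = ∫_{3.5}^{∞} u^2·e^(-2·u) du / ∫_{0}^{∞} u^2·e^(-2·u) du.
With ∫ u^2·e^(-2·u) du = -(2·u^2 + 2·u + 1)·e^(-2·u)/4 + C, the region integral is 65·e^(-7)/8 and the full one is 1/4.
The region integral divided by the full integral gives P = 0.02964.

P ≈ 0.0296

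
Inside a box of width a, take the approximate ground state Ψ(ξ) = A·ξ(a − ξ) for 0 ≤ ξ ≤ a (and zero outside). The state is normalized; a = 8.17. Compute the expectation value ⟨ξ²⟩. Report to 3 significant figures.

By definition ⟨ξ²⟩ = ∫ ξ^2 |Ψ(ξ)|² dξ.
Evaluating both integrals, ⟨ξ²⟩ = 2·a^2/7.
With a = 8.17, ⟨ξ^2⟩ = 19.07.

⟨ξ^2⟩ ≈ 19.1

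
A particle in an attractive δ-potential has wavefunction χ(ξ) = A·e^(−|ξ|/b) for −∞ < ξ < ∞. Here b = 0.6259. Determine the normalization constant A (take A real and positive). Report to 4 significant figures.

Normalization requires ∫|χ|² dξ = 1, integrated from −∞ to ∞.
The integral (without the A² prefactor) comes out to b.
Hence A² = 1/[b].
Plugging in b = 0.6259 yields A = 1.2640.

A ≈ 1.264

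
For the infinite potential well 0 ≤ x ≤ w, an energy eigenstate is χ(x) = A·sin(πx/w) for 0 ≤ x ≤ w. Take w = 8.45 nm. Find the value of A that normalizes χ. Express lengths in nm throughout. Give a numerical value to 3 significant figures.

The normalization condition is ∫|χ|² dx = 1 from 0 to w.
∫|χ|² dx = A²·(w/2).
So A² = (w/2)^(−1).
Substituting w = 8.45 gives A² = 0.2367, so A = 0.4865.

A ≈ 0.487 nm^(-1/2)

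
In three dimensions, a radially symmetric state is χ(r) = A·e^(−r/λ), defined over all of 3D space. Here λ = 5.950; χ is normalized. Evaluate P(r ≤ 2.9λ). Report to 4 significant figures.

With dV = 4πr²dr, the probability is ∫|χ|² dV over r ≤ 2.9λ.
A² is fixed by ∫₀^∞ 4πr²|χ|² dr = 1, i.e. A² = (π·λ^3)^(−1).
Substituting u = r/λ, A², 4π and the length scale all cancel in the ratio: P = ∫_{0}^{2.9} u^2·e^(-2·u) du / ∫_{0}^{∞} u^2·e^(-2·u) du.
An antiderivative of u^2·e^(-2·u) is -(2·u^2 + 2·u + 1)·e^(-2·u)/4; evaluating from 0 to 2.9 gives 1/4 - 1181·e^(-29/5)/200, while the full integral is 1/4.
Taking the ratio yields P = 0.92849.

P ≈ 0.9285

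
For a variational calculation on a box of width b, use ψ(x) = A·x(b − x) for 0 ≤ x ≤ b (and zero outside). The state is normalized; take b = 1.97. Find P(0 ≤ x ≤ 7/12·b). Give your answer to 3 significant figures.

|ψ|² is the probability density, so P = ∫_{0}^{7/12·b} |ψ|² dx.
With A² fixed by ∫|ψ|² = 1, i.e. A² = (b^5/30)^(−1), substitute and integrate.
Substituting u = x/b, A² and the length scale cancel in the ratio: P = ∫_{0}^{7/12} u^2·(1 - u)^2 du / ∫_{0}^{1} u^2·(1 - u)^2 du.
With ∫ u^2·(1 - u)^2 du = u^3·(6·u^2 - 15·u + 10)/30 + C, the region integral is ≈ 0.021779 and the full one is 1/30.
This works out to P = 0.6534.

P ≈ 0.653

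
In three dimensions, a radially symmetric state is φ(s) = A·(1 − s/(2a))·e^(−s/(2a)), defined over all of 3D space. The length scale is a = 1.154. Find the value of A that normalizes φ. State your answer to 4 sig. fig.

Normalization requires ∫|φ|² 4πs² ds = 1, integrated from 0 to ∞.
In 3D with spherical symmetry the volume element is 4πs² ds.
Carrying out the integral gives A² · 8·π·a^3.
Hence A² = 1/[8·π·a^3].
Substituting a = 1.154 gives A² = 0.025891, so A = 0.16091.

A ≈ 0.1609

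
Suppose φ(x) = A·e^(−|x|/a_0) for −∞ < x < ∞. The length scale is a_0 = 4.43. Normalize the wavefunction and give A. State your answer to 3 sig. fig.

Normalization requires ∫|φ|² dx = 1, integrated from −∞ to ∞.
Using ∫₀^∞ xⁿ e^(−αx) dx = n!/αⁿ⁺¹, carrying out the integral gives A² · a_0.
So A² = (a_0)^(−1).
With a_0 = 4.43: A² = 0.2257 and A = 0.4751.

A ≈ 0.475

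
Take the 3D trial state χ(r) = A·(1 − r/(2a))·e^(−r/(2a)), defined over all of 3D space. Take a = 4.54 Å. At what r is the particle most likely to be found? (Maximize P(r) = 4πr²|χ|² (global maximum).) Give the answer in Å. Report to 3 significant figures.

r ≈ 23.8 Å

Set d/dr [P(r) = 4πr²|χ|²] = 0 and solve for r > 0.
This gives r = a·(√(5) + 3).
With a = 4.54, the most probable radial distance is 23.77 Å.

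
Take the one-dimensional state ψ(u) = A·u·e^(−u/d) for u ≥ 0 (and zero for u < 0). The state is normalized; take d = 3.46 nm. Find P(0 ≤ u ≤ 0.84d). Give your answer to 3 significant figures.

P = ∫_{0}^{0.84d} |ψ(u)|² du.
Since A² = 1/(d^3/4), this is the region integral divided by the full normalization integral.
Substituting t = u/d, A² and the length scale cancel in the ratio: P = ∫_{0}^{0.84} t^2·e^(-2·t) dt / ∫_{0}^{∞} t^2·e^(-2·t) dt.
An antiderivative of t^2·e^(-2·t) is -(2·t^2 + 2·t + 1)·e^(-2·t)/4; evaluating from 0 to 0.84 gives 1/4 - 2557·e^(-42/25)/2500, while the full integral is 1/4.
Evaluating gives P = 0.2375.

P ≈ 0.238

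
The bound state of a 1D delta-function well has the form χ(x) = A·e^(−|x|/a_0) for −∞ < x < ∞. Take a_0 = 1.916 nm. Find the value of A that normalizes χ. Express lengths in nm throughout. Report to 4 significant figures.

We need A² ∫|f|² dx = 1, taking the integral from −∞ to ∞.
Using ∫₀^∞ xⁿ e^(−αx) dx = n!/αⁿ⁺¹, the integral (without the A² prefactor) comes out to a_0.
Setting this equal to 1 gives A² = 1/(a_0).
With a_0 = 1.916: A² = 0.52192 and A = 0.72244.

A ≈ 0.7224 nm^(-1/2)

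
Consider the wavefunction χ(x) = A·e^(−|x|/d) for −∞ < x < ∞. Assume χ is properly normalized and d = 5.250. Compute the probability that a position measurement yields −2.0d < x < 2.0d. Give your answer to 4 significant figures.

|χ|² is the probability density, so P = ∫_{−2.0d}^{2.0d} |χ|² dx.
Since A² = 1/(d), this is the region integral divided by the full normalization integral.
Both integrals are even about x = 0, so only the x ≥ 0 halves are needed (the factors of 2 cancel). Substituting u = x/d, A² and the length scale cancel in the ratio: P = ∫_{0}^{2.0} e^(-2·u) du / ∫_{0}^{∞} e^(-2·u) du.
Using ∫ e^(-2·u) du = -e^(-2·u)/2, the numerator is 1/2 - e^(-4)/2 and the denominator is 1/2.
Taking the ratio, P = 0.98168.

P ≈ 0.9817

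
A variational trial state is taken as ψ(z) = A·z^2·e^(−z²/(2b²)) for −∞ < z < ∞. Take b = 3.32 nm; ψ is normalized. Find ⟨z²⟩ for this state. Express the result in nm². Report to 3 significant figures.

The expectation value is the |ψ|²-weighted average of z^2: ∫ z^2|ψ|² dz.
Since the A² factors cancel between numerator and denominator, ⟨z²⟩ = 5·b^2/2.
Putting b = 3.32 gives 27.56.

⟨z^2⟩ ≈ 27.6 nm^2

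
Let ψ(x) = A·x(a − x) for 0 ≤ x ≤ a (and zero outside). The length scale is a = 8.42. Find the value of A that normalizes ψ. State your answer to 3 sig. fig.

A ≈ 0.0266

Require ∫ |ψ|² dx = 1 over the whole domain.
Expanding the polynomial and integrating term by term, the integral (without the A² prefactor) comes out to a^5/30.
Setting this equal to 1 gives A² = 1/(a^5/30).
With a = 8.42: A² = 0.0007089 and A = 0.02662.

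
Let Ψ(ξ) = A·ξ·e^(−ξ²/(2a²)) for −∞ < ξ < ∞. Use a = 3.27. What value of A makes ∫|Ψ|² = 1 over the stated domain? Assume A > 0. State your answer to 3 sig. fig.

Normalization requires ∫|Ψ|² dξ = 1, integrated from −∞ to ∞.
Using the Gaussian integral ∫_{−∞}^{∞} e^(−αξ²) dξ = √(π/α), carrying out the integral gives A² · √(π)·a^3/2.
Hence A² = 1/[√(π)·a^3/2].
Substituting a = 3.27 gives A² = 0.03227, so A = 0.1796.

A ≈ 0.180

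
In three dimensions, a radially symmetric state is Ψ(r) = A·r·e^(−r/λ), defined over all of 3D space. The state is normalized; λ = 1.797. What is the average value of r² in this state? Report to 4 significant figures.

⟨r^2⟩ ≈ 24.22

By definition ⟨r²⟩ = ∫ r^2 |Ψ(r)|² 4πr² dr.
Using ∫₀^∞ rⁿ e^(−αr) dr = n!/αⁿ⁺¹, the ratio of the moment integral to the normalization integral gives ⟨r²⟩ = 15·λ^2/2.
Putting λ = 1.797 gives 24.219.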